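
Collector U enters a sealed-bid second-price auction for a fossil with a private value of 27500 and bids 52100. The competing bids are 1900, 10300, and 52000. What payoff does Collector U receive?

Highest competing bid: 52000.
Collector U's bid 52100 is the highest overall, so Collector U wins and pays the second-highest bid, 52000.
Payoff = value − price = 27500 − 52000 = -24500.
Overbidding won the item at a price above value — truthful bidding would have avoided this loss.

Payoff = -24500.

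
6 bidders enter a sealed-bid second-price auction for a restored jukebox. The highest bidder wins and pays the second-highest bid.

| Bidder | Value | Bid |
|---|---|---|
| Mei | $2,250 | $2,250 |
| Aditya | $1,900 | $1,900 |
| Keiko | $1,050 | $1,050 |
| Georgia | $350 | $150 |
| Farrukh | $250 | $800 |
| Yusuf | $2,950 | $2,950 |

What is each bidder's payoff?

Payoffs: Mei $0, Aditya $0, Keiko $0, Georgia $0, Farrukh $0, Yusuf $700.

Ranking the bids: Yusuf $2,950; Mei $2,250; Aditya $1,900; Keiko $1,050; Farrukh $800; Georgia $150.
Yusuf has the top bid and wins; the price is the second-highest bid, $2,250.
Yusuf's payoff = $2,950 − $2,250 = $700. All other bidders lose, so their payoff is 0.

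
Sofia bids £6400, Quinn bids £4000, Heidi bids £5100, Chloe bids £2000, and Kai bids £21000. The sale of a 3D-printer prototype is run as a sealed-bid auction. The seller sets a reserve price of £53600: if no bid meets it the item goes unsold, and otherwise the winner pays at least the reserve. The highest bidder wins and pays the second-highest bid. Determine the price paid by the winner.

unsold

Ranking the bids: Kai £21000; Sofia £6400; Heidi £5100; Quinn £4000; Chloe £2000.
The top bid £21000 is below the reserve £53600, so the item goes unsold and nothing is paid.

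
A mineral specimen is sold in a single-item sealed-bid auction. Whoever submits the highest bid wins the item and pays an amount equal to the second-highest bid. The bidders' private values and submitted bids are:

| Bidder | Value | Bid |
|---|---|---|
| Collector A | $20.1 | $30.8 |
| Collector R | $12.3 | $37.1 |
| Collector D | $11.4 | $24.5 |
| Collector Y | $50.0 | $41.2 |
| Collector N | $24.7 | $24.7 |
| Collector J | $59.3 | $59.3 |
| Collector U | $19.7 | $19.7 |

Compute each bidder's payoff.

Sorted high to low: Collector J $59.3, then Collector Y $41.2, then Collector R $37.1, then Collector A $30.8, then Collector N $24.7, then Collector D $24.5, then Collector U $19.7.
Collector J has the top bid and wins; the price is the second-highest bid, $41.2.
Collector J's payoff = $59.3 − $41.2 = $18.1. All other bidders lose, so their payoff is 0.

Collector A $0.0, Collector R $0.0, Collector D $0.0, Collector Y $0.0, Collector N $0.0, Collector J $18.1, Collector U $0.0.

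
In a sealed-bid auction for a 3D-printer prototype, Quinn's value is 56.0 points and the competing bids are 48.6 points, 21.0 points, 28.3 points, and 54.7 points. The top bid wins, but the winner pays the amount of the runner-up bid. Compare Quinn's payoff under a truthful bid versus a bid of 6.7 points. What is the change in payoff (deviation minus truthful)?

-1.3 points

The highest competing bid is 54.7 points.
Bidding truthfully at 56.0 points: Quinn has the top bid, wins, and pays the second-highest bid 54.7 points. Payoff = 56.0 points − 54.7 points = 1.3 points.
Bidding 6.7 points: the top bid is 54.7 points (a rival), so Quinn loses. Payoff = 0.0 points.
Change = 0.0 points − 1.3 points = -1.3 points.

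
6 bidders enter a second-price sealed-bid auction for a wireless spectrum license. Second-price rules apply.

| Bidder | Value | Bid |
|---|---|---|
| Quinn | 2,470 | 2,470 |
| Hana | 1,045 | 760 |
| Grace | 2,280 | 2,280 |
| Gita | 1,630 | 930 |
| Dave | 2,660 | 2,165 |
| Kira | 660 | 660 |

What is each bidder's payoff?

Quinn 190, Hana 0, Grace 0, Gita 0, Dave 0, Kira 0.

Ordered from highest: Quinn 2,470, then Grace 2,280, then Dave 2,165, then Gita 930, then Hana 760, then Kira 660.
Quinn has the top bid and wins; the price is the second-highest bid, 2,280.
Quinn's payoff = 2,470 − 2,280 = 190. All other bidders lose, so their payoff is 0.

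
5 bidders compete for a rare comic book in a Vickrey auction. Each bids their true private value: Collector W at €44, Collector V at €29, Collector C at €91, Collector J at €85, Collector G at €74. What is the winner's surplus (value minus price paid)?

€6

Sorted high to low: Collector C €91 > Collector J €85 > Collector G €74 > Collector W €44 > Collector V €29.
Collector C wins with the top bid and pays the second-highest, €85.
Surplus = €91 − €85 = €6.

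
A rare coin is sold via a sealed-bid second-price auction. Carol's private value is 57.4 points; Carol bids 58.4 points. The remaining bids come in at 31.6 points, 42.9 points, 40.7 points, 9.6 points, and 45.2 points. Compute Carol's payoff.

Payoff = 12.2 points.

Highest competing bid: 45.2 points.
Carol's bid 58.4 points is the highest overall, so Carol wins and pays the second-highest bid, 45.2 points.
Payoff = value − price = 57.4 points − 45.2 points = 12.2 points.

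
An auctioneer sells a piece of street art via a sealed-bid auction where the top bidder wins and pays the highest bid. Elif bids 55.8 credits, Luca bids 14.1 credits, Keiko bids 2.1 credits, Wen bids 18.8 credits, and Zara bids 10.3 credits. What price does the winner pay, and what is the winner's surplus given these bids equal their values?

Ordered from highest: Elif 55.8 credits > Wen 18.8 credits > Luca 14.1 credits > Zara 10.3 credits > Keiko 2.1 credits.
Elif is the highest bidder, so Elif wins.
Under the first-price rule, the price is the highest bid: 55.8 credits.
Surplus = 55.8 credits − 55.8 credits = 0.0 credits.

Price 55.8 credits; surplus 0.0 credits.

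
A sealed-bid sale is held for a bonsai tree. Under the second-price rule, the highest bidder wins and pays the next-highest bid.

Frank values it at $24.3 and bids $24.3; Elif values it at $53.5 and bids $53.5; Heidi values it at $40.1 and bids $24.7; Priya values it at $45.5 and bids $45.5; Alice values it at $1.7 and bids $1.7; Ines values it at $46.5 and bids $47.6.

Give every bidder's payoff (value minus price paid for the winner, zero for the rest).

Payoffs: Frank $0.0, Elif $5.9, Heidi $0.0, Priya $0.0, Alice $0.0, Ines $0.0.

Ordered from highest: Elif $53.5; Ines $47.6; Priya $45.5; Heidi $24.7; Frank $24.3; Alice $1.7.
Elif has the top bid and wins; the price is the second-highest bid, $47.6.
Elif's payoff = $53.5 − $47.6 = $5.9. All other bidders lose, so their payoff is 0.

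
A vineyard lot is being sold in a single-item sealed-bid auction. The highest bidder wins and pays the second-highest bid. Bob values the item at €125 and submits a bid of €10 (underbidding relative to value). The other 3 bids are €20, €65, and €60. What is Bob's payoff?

Highest competing bid: €65.
Bob's bid €10 is not the highest, so Bob loses, pays nothing, and earns zero payoff.

Bob's payoff: €0.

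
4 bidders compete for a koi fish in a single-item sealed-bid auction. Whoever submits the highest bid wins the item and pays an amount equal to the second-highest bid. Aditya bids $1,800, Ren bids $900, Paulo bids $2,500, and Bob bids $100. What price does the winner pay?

$1,800

Ranking the bids: Paulo $2,500; Aditya $1,800; Ren $900; Bob $100.
Paulo has the highest bid, so Paulo wins.
The second-highest bid is $1,800, so that is what Paulo pays.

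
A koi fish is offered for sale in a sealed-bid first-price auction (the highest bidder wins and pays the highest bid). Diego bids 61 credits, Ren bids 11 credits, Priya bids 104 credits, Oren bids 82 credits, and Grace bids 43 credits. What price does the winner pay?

Bids in descending order: Priya 104 credits; Oren 82 credits; Diego 61 credits; Grace 43 credits; Ren 11 credits.
Priya is the highest bidder, so Priya wins.
Under the first-price rule, the price is the highest bid: 104 credits.

Price paid: 104 credits.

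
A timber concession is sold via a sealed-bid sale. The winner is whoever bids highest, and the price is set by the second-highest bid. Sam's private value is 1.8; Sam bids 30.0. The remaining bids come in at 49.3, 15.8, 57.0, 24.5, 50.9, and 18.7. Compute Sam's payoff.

0.0

Highest competing bid: 57.0.
Sam's bid 30.0 is not the highest, so Sam loses, pays nothing, and earns zero payoff.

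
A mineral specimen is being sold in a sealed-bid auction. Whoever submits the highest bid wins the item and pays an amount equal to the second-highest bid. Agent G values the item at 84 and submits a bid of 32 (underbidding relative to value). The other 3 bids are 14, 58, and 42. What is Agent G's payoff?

Highest competing bid: 58.
Agent G's bid 32 is not the highest, so Agent G loses, pays nothing, and earns zero payoff.

Payoff = 0.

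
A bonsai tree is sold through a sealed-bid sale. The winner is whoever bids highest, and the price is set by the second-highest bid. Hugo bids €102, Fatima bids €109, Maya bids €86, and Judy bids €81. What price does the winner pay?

The winner pays €102.

Ordered from highest: Fatima €109; Hugo €102; Maya €86; Judy €81.
Fatima has the highest bid, so Fatima wins.
The second-highest bid is €102, so that is what Fatima pays.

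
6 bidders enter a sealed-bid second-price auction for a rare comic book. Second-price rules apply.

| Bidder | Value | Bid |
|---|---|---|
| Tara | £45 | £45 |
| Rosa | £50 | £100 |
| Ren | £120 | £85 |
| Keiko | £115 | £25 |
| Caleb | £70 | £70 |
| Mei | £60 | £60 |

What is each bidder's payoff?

Payoffs: Tara £0, Rosa -£35, Ren £0, Keiko £0, Caleb £0, Mei £0.

Ranking the bids: Rosa £100 > Ren £85 > Caleb £70 > Mei £60 > Tara £45 > Keiko £25.
Rosa has the top bid and wins; the price is the second-highest bid, £85.
Rosa's payoff = £50 − £85 = -£35. All other bidders lose, so their payoff is 0.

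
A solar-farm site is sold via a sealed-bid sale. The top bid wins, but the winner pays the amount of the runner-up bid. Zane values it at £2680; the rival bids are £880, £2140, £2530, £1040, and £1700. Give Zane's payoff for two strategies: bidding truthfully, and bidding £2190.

(a) £150  (b) £0

The highest competing bid is £2530.
Bidding truthfully at £2680: Zane has the top bid, wins, and pays the second-highest bid £2530. Payoff = £2680 − £2530 = £150.
Bidding £2190: the top bid is £2530 (a rival), so Zane loses. Payoff = £0.
Deviating from a truthful bid can only lose payoff in a second-price auction — never gain.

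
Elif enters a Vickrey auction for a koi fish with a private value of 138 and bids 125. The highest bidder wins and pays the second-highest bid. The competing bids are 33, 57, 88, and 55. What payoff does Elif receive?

Highest competing bid: 88.
Elif's bid 125 is the highest overall, so Elif wins and pays the second-highest bid, 88.
Payoff = value − price = 138 − 88 = 50.

Payoff = 50.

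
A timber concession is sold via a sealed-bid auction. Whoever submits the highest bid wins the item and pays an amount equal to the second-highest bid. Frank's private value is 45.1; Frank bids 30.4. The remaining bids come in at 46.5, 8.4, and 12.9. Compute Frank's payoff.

Payoff = 0.0.

Highest competing bid: 46.5.
Frank's bid 30.4 is not the highest, so Frank loses, pays nothing, and earns zero payoff.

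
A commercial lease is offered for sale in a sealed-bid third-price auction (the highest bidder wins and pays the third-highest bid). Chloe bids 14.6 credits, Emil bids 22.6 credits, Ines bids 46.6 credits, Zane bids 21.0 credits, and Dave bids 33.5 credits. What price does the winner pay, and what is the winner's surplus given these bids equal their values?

Price 22.6 credits; surplus 24.0 credits.

Ordered from highest: Ines 46.6 credits > Dave 33.5 credits > Emil 22.6 credits > Zane 21.0 credits > Chloe 14.6 credits.
Ines is the highest bidder, so Ines wins.
Under the third-price rule, the price is the third-highest bid: 22.6 credits.
Surplus = 46.6 credits − 22.6 credits = 24.0 credits.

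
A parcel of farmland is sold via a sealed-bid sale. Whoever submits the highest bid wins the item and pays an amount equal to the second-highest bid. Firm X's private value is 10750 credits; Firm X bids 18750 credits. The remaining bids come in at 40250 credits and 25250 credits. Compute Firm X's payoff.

Highest competing bid: 40250 credits.
Firm X's bid 18750 credits is not the highest, so Firm X loses, pays nothing, and earns zero payoff.

0 credits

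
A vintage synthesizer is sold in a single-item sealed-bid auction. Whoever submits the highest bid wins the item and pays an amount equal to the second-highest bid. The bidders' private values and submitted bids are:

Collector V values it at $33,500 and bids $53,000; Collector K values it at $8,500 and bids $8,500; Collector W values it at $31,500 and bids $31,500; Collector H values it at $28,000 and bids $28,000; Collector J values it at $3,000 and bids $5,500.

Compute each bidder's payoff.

Collector V $2,000, Collector K $0, Collector W $0, Collector H $0, Collector J $0.

Ranking the bids: Collector V $53,000; Collector W $31,500; Collector H $28,000; Collector K $8,500; Collector J $5,500.
Collector V has the top bid and wins; the price is the second-highest bid, $31,500.
Collector V's payoff = $33,500 − $31,500 = $2,000. All other bidders lose, so their payoff is 0.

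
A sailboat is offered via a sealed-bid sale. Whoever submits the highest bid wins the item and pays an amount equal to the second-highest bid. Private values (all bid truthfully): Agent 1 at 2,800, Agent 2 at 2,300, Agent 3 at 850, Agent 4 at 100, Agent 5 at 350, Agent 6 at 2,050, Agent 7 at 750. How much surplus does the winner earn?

Surplus = 500.

Bids in descending order: Agent 1 2,800; Agent 2 2,300; Agent 6 2,050; Agent 3 850; Agent 7 750; Agent 5 350; Agent 4 100.
Agent 1 wins with the top bid and pays the second-highest, 2,300.
Surplus = 2,800 − 2,300 = 500.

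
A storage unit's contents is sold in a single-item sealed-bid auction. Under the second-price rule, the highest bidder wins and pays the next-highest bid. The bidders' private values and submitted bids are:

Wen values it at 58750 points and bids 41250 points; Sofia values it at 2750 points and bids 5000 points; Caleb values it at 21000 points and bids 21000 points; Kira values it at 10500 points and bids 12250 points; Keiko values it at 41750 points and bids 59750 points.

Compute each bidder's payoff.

Payoffs: Wen 0 points, Sofia 0 points, Caleb 0 points, Kira 0 points, Keiko 500 points.

Ordered from highest: Keiko 59750 points; Wen 41250 points; Caleb 21000 points; Kira 12250 points; Sofia 5000 points.
Keiko has the top bid and wins; the price is the second-highest bid, 41250 points.
Keiko's payoff = 41750 points − 41250 points = 500 points. All other bidders lose, so their payoff is 0.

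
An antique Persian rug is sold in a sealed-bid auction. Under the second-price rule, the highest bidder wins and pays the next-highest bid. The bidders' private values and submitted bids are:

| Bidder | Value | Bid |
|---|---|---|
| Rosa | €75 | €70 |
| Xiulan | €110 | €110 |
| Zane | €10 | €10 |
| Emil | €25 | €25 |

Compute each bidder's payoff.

Rosa €0, Xiulan €40, Zane €0, Emil €0.

Ranking the bids: Xiulan €110 > Rosa €70 > Emil €25 > Zane €10.
Xiulan has the top bid and wins; the price is the second-highest bid, €70.
Xiulan's payoff = €110 − €70 = €40. All other bidders lose, so their payoff is 0.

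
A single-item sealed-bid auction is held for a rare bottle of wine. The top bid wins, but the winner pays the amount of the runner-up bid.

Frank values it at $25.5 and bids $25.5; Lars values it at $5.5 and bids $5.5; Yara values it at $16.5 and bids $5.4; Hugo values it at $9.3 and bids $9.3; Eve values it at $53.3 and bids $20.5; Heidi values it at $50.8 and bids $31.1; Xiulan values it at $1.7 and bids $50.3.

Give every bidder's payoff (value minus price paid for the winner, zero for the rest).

Sorted high to low: Xiulan $50.3 > Heidi $31.1 > Frank $25.5 > Eve $20.5 > Hugo $9.3 > Lars $5.5 > Yara $5.4.
Xiulan has the top bid and wins; the price is the second-highest bid, $31.1.
Xiulan's payoff = $1.7 − $31.1 = -$29.4. All other bidders lose, so their payoff is 0.

Payoffs: Frank $0.0, Lars $0.0, Yara $0.0, Hugo $0.0, Eve $0.0, Heidi $0.0, Xiulan -$29.4.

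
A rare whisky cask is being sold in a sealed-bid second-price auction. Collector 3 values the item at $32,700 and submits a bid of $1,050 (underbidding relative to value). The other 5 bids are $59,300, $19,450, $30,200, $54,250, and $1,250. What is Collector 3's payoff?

$0

Highest competing bid: $59,300.
Collector 3's bid $1,050 is not the highest, so Collector 3 loses, pays nothing, and earns zero payoff.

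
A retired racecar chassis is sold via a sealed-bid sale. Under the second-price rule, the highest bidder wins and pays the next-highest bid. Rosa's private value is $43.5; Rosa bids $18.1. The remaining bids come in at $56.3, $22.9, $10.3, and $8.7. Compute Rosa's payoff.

Payoff = $0.0.

Highest competing bid: $56.3.
Rosa's bid $18.1 is not the highest, so Rosa loses, pays nothing, and earns zero payoff.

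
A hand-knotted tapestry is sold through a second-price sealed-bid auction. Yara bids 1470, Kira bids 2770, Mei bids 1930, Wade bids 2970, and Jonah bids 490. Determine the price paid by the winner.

The winner pays 2770.

Ordered from highest: Wade 2970 > Kira 2770 > Mei 1930 > Yara 1470 > Jonah 490.
Wade has the highest bid, so Wade wins.
The second-highest bid is 2770, so that is what Wade pays.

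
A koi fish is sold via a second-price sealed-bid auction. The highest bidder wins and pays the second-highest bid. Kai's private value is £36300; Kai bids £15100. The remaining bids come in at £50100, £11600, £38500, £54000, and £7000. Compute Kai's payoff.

Highest competing bid: £54000.
Kai's bid £15100 is not the highest, so Kai loses, pays nothing, and earns zero payoff.

Kai's payoff: £0.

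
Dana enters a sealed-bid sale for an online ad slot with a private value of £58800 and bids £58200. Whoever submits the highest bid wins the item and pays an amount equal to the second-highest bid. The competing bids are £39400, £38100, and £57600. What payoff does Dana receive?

Highest competing bid: £57600.
Dana's bid £58200 is the highest overall, so Dana wins and pays the second-highest bid, £57600.
Payoff = value − price = £58800 − £57600 = £1200.

£1200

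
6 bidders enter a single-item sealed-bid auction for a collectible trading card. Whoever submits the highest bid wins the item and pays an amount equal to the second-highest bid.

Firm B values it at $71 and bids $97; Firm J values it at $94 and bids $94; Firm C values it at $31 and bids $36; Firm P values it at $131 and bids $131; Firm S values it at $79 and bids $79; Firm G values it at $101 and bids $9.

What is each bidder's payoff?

Firm B $0, Firm J $0, Firm C $0, Firm P $34, Firm S $0, Firm G $0.

Ranking the bids: Firm P $131 > Firm B $97 > Firm J $94 > Firm S $79 > Firm C $36 > Firm G $9.
Firm P has the top bid and wins; the price is the second-highest bid, $97.
Firm P's payoff = $131 − $97 = $34. All other bidders lose, so their payoff is 0.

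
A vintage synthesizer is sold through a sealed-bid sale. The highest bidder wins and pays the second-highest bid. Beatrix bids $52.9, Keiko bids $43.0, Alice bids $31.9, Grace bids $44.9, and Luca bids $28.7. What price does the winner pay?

Ordered from highest: Beatrix $52.9 > Grace $44.9 > Keiko $43.0 > Alice $31.9 > Luca $28.7.
Beatrix has the highest bid, so Beatrix wins.
The second-highest bid is $44.9, so that is what Beatrix pays.

Price paid: $44.9.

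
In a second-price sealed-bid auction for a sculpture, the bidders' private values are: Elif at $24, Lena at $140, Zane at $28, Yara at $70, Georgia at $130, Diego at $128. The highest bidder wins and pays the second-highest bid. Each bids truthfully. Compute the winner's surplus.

$10

Ordered from highest: Lena $140 > Georgia $130 > Diego $128 > Yara $70 > Zane $28 > Elif $24.
Lena wins with the top bid and pays the second-highest, $130.
Surplus = $140 − $130 = $10.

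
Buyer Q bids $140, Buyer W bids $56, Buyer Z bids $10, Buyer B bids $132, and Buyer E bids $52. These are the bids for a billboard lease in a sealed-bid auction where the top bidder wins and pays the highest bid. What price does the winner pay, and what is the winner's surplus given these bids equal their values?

The winner pays $140 for a surplus of $0.

Ranking the bids: Buyer Q $140, then Buyer B $132, then Buyer W $56, then Buyer E $52, then Buyer Z $10.
Buyer Q is the highest bidder, so Buyer Q wins.
Under the first-price rule, the price is the highest bid: $140.
Surplus = $140 − $140 = $0.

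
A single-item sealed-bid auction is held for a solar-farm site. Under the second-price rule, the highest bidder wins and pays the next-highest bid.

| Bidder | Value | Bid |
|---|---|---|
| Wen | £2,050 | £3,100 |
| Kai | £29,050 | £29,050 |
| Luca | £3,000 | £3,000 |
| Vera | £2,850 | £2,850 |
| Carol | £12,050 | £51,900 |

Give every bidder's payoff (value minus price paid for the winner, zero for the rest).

Payoffs: Wen £0, Kai £0, Luca £0, Vera £0, Carol -£17,000.

Sorted high to low: Carol £51,900 > Kai £29,050 > Wen £3,100 > Luca £3,000 > Vera £2,850.
Carol has the top bid and wins; the price is the second-highest bid, £29,050.
Carol's payoff = £12,050 − £29,050 = -£17,000. All other bidders lose, so their payoff is 0.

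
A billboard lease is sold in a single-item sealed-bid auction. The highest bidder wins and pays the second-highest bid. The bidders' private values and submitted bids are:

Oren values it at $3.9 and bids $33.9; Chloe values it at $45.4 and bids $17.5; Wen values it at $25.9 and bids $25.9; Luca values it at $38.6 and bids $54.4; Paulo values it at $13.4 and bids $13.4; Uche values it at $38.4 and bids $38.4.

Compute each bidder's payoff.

Sorted high to low: Luca $54.4; Uche $38.4; Oren $33.9; Wen $25.9; Chloe $17.5; Paulo $13.4.
Luca has the top bid and wins; the price is the second-highest bid, $38.4.
Luca's payoff = $38.6 − $38.4 = $0.2. All other bidders lose, so their payoff is 0.

Oren $0.0, Chloe $0.0, Wen $0.0, Luca $0.2, Paulo $0.0, Uche $0.0.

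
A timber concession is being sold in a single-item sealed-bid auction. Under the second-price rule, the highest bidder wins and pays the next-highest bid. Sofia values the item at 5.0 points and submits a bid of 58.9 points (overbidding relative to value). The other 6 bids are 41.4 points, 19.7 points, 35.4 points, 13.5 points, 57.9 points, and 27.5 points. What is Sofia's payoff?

Payoff = -52.9 points.

Highest competing bid: 57.9 points.
Sofia's bid 58.9 points is the highest overall, so Sofia wins and pays the second-highest bid, 57.9 points.
Payoff = value − price = 5.0 points − 57.9 points = -52.9 points.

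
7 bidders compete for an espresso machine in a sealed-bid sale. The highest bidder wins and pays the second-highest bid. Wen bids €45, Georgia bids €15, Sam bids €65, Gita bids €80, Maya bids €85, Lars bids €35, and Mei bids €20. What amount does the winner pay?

Price paid: €80.

Bids in descending order: Maya €85, then Gita €80, then Sam €65, then Wen €45, then Lars €35, then Mei €20, then Georgia €15.
Maya has the highest bid, so Maya wins.
The second-highest bid is €80, so that is what Maya pays.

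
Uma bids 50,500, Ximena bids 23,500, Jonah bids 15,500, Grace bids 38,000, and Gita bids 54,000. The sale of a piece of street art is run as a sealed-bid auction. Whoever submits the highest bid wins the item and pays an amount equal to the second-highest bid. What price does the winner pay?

50,500

Bids in descending order: Gita 54,000 > Uma 50,500 > Grace 38,000 > Ximena 23,500 > Jonah 15,500.
Gita has the highest bid, so Gita wins.
The second-highest bid is 50,500, so that is what Gita pays.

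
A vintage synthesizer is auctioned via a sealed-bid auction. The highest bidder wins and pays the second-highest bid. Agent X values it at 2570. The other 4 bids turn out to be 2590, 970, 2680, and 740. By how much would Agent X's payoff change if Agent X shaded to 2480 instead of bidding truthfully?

Change in payoff: 0.

The highest competing bid is 2680.
Bidding truthfully at 2570: the top bid is 2680 (a rival), so Agent X loses. Payoff = 0.
Bidding 2480: the top bid is 2680 (a rival), so Agent X loses. Payoff = 0.
Change = 0 − 0 = 0.
The bid only affects whether you win, not the price — here both bids land on the same side of the top rival bid, so the deviation is payoff-neutral.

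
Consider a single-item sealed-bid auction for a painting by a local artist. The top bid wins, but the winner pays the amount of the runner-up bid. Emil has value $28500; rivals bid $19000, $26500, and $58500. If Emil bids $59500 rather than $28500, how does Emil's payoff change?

The highest competing bid is $58500.
Bidding truthfully at $28500: the top bid is $58500 (a rival), so Emil loses. Payoff = $0.
Bidding $59500: Emil has the top bid, wins, and pays the second-highest bid $58500. Payoff = $28500 − $58500 = -$30000.
Change = -$30000 − $0 = -$30000.
This is the dominant-strategy logic: truthful bidding weakly beats any alternative.

-$30000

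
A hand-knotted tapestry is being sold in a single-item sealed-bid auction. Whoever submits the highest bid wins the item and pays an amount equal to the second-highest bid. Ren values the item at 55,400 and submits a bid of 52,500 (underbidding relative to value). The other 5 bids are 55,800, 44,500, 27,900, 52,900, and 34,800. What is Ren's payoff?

0

Highest competing bid: 55,800.
Ren's bid 52,500 is not the highest, so Ren loses, pays nothing, and earns zero payoff.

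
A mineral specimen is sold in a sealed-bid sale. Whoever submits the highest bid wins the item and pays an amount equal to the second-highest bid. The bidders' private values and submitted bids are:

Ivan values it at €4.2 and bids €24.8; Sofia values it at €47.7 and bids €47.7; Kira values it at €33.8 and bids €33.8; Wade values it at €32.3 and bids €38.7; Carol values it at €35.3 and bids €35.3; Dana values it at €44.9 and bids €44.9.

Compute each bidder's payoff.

Ordered from highest: Sofia €47.7 > Dana €44.9 > Wade €38.7 > Carol €35.3 > Kira €33.8 > Ivan €24.8.
Sofia has the top bid and wins; the price is the second-highest bid, €44.9.
Sofia's payoff = €47.7 − €44.9 = €2.8. All other bidders lose, so their payoff is 0.

Payoffs: Ivan €0.0, Sofia €2.8, Kira €0.0, Wade €0.0, Carol €0.0, Dana €0.0.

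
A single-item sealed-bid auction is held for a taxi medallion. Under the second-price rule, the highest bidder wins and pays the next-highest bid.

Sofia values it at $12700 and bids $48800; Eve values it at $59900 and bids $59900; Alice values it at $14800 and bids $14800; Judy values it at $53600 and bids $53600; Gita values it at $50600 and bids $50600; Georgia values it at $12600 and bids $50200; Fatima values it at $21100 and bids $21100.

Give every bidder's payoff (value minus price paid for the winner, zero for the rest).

Payoffs: Sofia $0, Eve $6300, Alice $0, Judy $0, Gita $0, Georgia $0, Fatima $0.

Bids in descending order: Eve $59900 > Judy $53600 > Gita $50600 > Georgia $50200 > Sofia $48800 > Fatima $21100 > Alice $14800.
Eve has the top bid and wins; the price is the second-highest bid, $53600.
Eve's payoff = $59900 − $53600 = $6300. All other bidders lose, so their payoff is 0.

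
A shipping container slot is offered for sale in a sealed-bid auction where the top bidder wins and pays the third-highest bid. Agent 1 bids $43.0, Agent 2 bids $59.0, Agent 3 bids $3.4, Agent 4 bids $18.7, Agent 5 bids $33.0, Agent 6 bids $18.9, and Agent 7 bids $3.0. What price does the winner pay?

Sorted high to low: Agent 2 $59.0 > Agent 1 $43.0 > Agent 5 $33.0 > Agent 6 $18.9 > Agent 4 $18.7 > Agent 3 $3.4 > Agent 7 $3.0.
Agent 2 is the highest bidder, so Agent 2 wins.
Under the third-price rule, the price is the third-highest bid: $33.0.

The winner pays $33.0.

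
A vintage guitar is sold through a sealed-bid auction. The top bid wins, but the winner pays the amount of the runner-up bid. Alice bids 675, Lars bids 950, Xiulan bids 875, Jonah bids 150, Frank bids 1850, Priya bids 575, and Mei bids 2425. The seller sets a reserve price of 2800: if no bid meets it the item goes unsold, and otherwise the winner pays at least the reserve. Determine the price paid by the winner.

Ranking the bids: Mei 2425, then Frank 1850, then Lars 950, then Xiulan 875, then Alice 675, then Priya 575, then Jonah 150.
The top bid 2425 is below the reserve 2800, so the item goes unsold and nothing is paid.

unsold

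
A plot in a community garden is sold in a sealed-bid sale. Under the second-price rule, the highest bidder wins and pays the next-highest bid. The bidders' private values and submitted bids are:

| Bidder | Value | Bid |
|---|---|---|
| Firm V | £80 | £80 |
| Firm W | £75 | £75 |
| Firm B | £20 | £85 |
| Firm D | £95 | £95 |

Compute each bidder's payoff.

Ranking the bids: Firm D £95; Firm B £85; Firm V £80; Firm W £75.
Firm D has the top bid and wins; the price is the second-highest bid, £85.
Firm D's payoff = £95 − £85 = £10. All other bidders lose, so their payoff is 0.

Firm V £0, Firm W £0, Firm B £0, Firm D £10.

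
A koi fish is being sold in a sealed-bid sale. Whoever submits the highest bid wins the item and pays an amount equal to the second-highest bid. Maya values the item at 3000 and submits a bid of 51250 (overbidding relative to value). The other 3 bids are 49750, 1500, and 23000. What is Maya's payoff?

Highest competing bid: 49750.
Maya's bid 51250 is the highest overall, so Maya wins and pays the second-highest bid, 49750.
Payoff = value − price = 3000 − 49750 = -46750.
Overbidding won the item at a price above value — truthful bidding would have avoided this loss.

-46750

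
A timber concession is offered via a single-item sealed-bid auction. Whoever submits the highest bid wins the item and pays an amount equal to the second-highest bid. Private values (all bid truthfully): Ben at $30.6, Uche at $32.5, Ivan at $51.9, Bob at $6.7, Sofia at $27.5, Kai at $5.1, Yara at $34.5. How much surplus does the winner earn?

Surplus = $17.4.

Bids in descending order: Ivan $51.9, then Yara $34.5, then Uche $32.5, then Ben $30.6, then Sofia $27.5, then Bob $6.7, then Kai $5.1.
Ivan wins with the top bid and pays the second-highest, $34.5.
Surplus = $51.9 − $34.5 = $17.4.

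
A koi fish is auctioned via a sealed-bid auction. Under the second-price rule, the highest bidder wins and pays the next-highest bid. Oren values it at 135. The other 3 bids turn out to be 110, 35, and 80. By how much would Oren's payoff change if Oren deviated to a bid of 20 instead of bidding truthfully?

Change in payoff: -25.

The highest competing bid is 110.
Bidding truthfully at 135: Oren has the top bid, wins, and pays the second-highest bid 110. Payoff = 135 − 110 = 25.
Bidding 20: the top bid is 110 (a rival), so Oren loses. Payoff = 0.
Change = 0 − 25 = -25.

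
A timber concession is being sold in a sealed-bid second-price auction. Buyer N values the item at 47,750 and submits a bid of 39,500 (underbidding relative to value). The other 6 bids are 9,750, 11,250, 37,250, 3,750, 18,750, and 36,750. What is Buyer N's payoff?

Payoff = 10,500.

Highest competing bid: 37,250.
Buyer N's bid 39,500 is the highest overall, so Buyer N wins and pays the second-highest bid, 37,250.
Payoff = value − price = 47,750 − 37,250 = 10,500.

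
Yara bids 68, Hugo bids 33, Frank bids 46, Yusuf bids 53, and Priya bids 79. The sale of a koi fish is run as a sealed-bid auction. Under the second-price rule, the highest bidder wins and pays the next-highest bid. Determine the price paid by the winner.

68

Ordered from highest: Priya 79, then Yara 68, then Yusuf 53, then Frank 46, then Hugo 33.
Priya has the highest bid, so Priya wins.
The second-highest bid is 68, so that is what Priya pays.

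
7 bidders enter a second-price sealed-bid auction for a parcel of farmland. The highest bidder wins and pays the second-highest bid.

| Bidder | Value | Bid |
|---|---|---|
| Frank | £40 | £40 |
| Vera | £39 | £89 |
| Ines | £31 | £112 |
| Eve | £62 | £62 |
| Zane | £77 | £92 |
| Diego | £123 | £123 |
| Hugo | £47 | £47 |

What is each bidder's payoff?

Ranking the bids: Diego £123 > Ines £112 > Zane £92 > Vera £89 > Eve £62 > Hugo £47 > Frank £40.
Diego has the top bid and wins; the price is the second-highest bid, £112.
Diego's payoff = £123 − £112 = £11. All other bidders lose, so their payoff is 0.

Frank £0, Vera £0, Ines £0, Eve £0, Zane £0, Diego £11, Hugo £0.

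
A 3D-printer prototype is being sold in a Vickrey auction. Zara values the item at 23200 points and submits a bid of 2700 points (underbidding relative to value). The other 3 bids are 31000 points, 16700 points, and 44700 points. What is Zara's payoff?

Highest competing bid: 44700 points.
Zara's bid 2700 points is not the highest, so Zara loses, pays nothing, and earns zero payoff.

Zara's payoff: 0 points.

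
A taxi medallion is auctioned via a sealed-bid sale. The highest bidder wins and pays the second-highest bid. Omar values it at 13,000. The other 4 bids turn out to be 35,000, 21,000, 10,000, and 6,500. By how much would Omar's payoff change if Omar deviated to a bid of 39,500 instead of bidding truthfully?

The highest competing bid is 35,000.
Bidding truthfully at 13,000: the top bid is 35,000 (a rival), so Omar loses. Payoff = 0.
Bidding 39,500: Omar has the top bid, wins, and pays the second-highest bid 35,000. Payoff = 13,000 − 35,000 = -22,000.
Change = -22,000 − 0 = -22,000.
This is the dominant-strategy logic: truthful bidding weakly beats any alternative.

-22,000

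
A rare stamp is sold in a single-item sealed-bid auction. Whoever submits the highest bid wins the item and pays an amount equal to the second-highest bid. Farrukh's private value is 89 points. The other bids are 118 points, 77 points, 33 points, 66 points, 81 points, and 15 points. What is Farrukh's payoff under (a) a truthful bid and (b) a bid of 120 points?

(a) 0 points  (b) -29 points

The highest competing bid is 118 points.
Bidding truthfully at 89 points: the top bid is 118 points (a rival), so Farrukh loses. Payoff = 0 points.
Bidding 120 points: Farrukh has the top bid, wins, and pays the second-highest bid 118 points. Payoff = 89 points − 118 points = -29 points.
This is the dominant-strategy logic: truthful bidding weakly beats any alternative.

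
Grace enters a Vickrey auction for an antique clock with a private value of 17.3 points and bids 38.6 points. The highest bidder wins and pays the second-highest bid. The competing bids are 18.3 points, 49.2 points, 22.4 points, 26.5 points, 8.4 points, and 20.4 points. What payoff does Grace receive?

Highest competing bid: 49.2 points.
Grace's bid 38.6 points is not the highest, so Grace loses, pays nothing, and earns zero payoff.

0.0 points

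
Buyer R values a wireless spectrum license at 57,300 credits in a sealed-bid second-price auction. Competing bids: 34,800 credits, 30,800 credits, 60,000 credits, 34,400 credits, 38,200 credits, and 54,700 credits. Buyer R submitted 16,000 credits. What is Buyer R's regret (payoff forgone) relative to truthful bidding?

Payoff forgone: 0 credits.

The highest competing bid is 60,000 credits.
Bidding truthfully at 57,300 credits: the top bid is 60,000 credits (a rival), so Buyer R loses. Payoff = 0 credits.
Bidding 16,000 credits: the top bid is 60,000 credits (a rival), so Buyer R loses. Payoff = 0 credits.
Regret = truthful payoff − actual payoff = 0 credits − 0 credits = 0 credits.
The bid only affects whether you win, not the price — here both bids land on the same side of the top rival bid, so the deviation is payoff-neutral.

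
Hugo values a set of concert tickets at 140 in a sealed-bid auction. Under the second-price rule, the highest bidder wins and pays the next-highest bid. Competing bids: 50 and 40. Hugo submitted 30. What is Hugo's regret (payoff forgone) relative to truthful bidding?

90

The highest competing bid is 50.
Bidding truthfully at 140: Hugo has the top bid, wins, and pays the second-highest bid 50. Payoff = 140 − 50 = 90.
Bidding 30: the top bid is 50 (a rival), so Hugo loses. Payoff = 0.
Regret = truthful payoff − actual payoff = 90 − 0 = 90.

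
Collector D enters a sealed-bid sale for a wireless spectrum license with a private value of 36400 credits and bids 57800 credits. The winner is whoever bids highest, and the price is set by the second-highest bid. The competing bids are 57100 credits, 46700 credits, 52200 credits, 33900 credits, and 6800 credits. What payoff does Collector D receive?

Payoff = -20700 credits.

Highest competing bid: 57100 credits.
Collector D's bid 57800 credits is the highest overall, so Collector D wins and pays the second-highest bid, 57100 credits.
Payoff = value − price = 36400 credits − 57100 credits = -20700 credits.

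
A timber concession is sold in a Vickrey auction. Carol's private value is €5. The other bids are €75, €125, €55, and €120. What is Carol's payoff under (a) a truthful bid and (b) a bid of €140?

Truthful: €0; alternative: -€120.

The highest competing bid is €125.
Bidding truthfully at €5: the top bid is €125 (a rival), so Carol loses. Payoff = €0.
Bidding €140: Carol has the top bid, wins, and pays the second-highest bid €125. Payoff = €5 − €125 = -€120.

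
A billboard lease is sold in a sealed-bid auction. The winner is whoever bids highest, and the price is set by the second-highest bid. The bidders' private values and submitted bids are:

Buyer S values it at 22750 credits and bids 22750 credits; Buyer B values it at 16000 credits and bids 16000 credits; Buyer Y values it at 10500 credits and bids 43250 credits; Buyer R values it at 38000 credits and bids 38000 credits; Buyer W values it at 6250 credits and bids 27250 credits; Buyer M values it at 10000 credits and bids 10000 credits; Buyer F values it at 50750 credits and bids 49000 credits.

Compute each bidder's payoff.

Payoffs: Buyer S 0 credits, Buyer B 0 credits, Buyer Y 0 credits, Buyer R 0 credits, Buyer W 0 credits, Buyer M 0 credits, Buyer F 7500 credits.

Sorted high to low: Buyer F 49000 credits > Buyer Y 43250 credits > Buyer R 38000 credits > Buyer W 27250 credits > Buyer S 22750 credits > Buyer B 16000 credits > Buyer M 10000 credits.
Buyer F has the top bid and wins; the price is the second-highest bid, 43250 credits.
Buyer F's payoff = 50750 credits − 43250 credits = 7500 credits. All other bidders lose, so their payoff is 0.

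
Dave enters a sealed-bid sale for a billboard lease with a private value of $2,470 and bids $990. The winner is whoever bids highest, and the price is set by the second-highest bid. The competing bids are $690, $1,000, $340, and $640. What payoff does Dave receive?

Highest competing bid: $1,000.
Dave's bid $990 is not the highest, so Dave loses, pays nothing, and earns zero payoff.

$0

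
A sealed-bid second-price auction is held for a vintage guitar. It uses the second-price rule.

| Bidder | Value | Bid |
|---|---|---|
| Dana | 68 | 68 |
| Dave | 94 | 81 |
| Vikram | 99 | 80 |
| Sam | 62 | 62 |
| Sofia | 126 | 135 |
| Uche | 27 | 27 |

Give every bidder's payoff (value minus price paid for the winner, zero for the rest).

Dana 0, Dave 0, Vikram 0, Sam 0, Sofia 45, Uche 0.

Ranking the bids: Sofia 135 > Dave 81 > Vikram 80 > Dana 68 > Sam 62 > Uche 27.
Sofia has the top bid and wins; the price is the second-highest bid, 81.
Sofia's payoff = 126 − 81 = 45. All other bidders lose, so their payoff is 0.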